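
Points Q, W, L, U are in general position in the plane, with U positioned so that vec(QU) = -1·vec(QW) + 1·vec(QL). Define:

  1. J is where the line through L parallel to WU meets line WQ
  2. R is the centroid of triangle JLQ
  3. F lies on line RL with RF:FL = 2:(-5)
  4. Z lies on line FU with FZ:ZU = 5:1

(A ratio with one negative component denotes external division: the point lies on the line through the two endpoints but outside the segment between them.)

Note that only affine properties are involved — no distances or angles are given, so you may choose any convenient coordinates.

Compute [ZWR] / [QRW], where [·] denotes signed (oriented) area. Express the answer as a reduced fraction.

[ZWR]:[QRW] = -5/6

Assign Q = (0, 0), W = (1, 0), L = (0, 1), U = (-1, 1) — the answer is frame-independent, so this choice is without loss of generality.
1. J is where the line through L parallel to WU meets line WQ ⇒ J = (2, 0)
2. R is the centroid of triangle JLQ ⇒ R = (2/3, 1/3)
3. F lies on line RL with RF:FL = 2:(-5) ⇒ F = (10/9, -1/9)
4. Z lies on line FU with FZ:ZU = 5:1 ⇒ Z = (-35/54, 22/27)
2·[ZWR] = 5/18, 2·[QRW] = -1/3
[ZWR]:[QRW] = 5/18:-1/3 = -5/6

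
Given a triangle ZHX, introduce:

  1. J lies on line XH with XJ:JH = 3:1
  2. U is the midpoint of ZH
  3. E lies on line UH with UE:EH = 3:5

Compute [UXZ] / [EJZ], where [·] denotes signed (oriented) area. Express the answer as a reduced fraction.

Assign Z = (0, 0), H = (1, 0), X = (0, 1) — the answer is frame-independent, so this choice is without loss of generality.
1. J lies on line XH with XJ:JH = 3:1 ⇒ J = (3/4, 1/4)
2. U is the midpoint of ZH ⇒ U = (1/2, 0)
3. E lies on line UH with UE:EH = 3:5 ⇒ E = (11/16, 0)
2·[UXZ] = 1/2, 2·[EJZ] = 11/64
[UXZ]:[EJZ] = 1/2:11/64 = 32/11

[UXZ]:[EJZ] = 32/11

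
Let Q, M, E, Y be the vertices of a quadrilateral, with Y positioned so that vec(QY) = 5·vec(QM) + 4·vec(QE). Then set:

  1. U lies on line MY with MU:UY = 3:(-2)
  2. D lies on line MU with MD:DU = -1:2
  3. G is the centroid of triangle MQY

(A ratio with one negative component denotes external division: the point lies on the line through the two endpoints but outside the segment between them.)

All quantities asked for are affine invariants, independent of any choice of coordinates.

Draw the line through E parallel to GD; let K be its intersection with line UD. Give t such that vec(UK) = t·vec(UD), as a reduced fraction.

t = 91/24

Set Q = (0, 0), M = (1, 0), E = (0, 1), Y = (5, 4); any affine frame gives the same invariant.
1. U lies on line MY with MU:UY = 3:(-2) ⇒ U = (13, 12)
2. D lies on line MU with MD:DU = -1:2 ⇒ D = (-11, -12)
3. G is the centroid of triangle MQY ⇒ G = (2, 4/3)
through E parallel to GD: direction (-13, -40/3); meets UD at K = (-78, -79)
K = U + t·(D−U) with t = 91/24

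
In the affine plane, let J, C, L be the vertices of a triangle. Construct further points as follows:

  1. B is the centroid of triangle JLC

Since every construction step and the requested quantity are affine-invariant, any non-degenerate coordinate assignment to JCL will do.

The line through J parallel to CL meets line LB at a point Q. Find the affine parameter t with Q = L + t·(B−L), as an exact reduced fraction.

t = 3

Work in coordinates with J = (0, 0), C = (1, 0), L = (0, 1).
1. B is the centroid of triangle JLC ⇒ B = (1/3, 1/3)
through J parallel to CL: direction (-1, 1); meets LB at Q = (1, -1)
Q = L + t·(B−L) with t = 3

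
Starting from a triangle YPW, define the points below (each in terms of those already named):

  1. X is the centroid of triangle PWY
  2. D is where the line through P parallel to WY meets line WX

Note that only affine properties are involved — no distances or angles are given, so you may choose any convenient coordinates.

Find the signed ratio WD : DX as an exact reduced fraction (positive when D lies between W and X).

Work in coordinates with Y = (0, 0), P = (1, 0), W = (0, 1).
1. X is the centroid of triangle PWY ⇒ X = (1/3, 1/3)
2. D is where the line through P parallel to WY meets line WX ⇒ D = (1, -1)
D = W + t·(X−W) with t = 3, so WD:DX = t:(1−t) = 3:-2

WD:DX = -3/2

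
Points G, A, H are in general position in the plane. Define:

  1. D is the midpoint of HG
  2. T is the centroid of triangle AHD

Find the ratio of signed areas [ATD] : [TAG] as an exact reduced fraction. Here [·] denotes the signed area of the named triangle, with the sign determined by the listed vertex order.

Set G = (0, 0), A = (1, 0), H = (0, 1); any affine frame gives the same invariant.
1. D is the midpoint of HG ⇒ D = (0, 1/2)
2. T is the centroid of triangle AHD ⇒ T = (1/3, 1/2)
2·[ATD] = 1/6, 2·[TAG] = -1/2
[ATD]:[TAG] = 1/6:-1/2 = -1/3

[ATD]:[TAG] = -1/3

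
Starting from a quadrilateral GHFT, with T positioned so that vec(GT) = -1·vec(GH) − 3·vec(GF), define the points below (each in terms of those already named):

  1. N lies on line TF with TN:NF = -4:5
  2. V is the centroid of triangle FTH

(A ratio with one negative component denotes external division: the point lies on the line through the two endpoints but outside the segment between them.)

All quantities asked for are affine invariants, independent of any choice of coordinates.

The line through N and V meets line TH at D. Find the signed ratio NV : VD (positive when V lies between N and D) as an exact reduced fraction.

Choose coordinates G = (0, 0), H = (1, 0), F = (0, 1), T = (-1, -3).
1. N lies on line TF with TN:NF = -4:5 ⇒ N = (-5, -19)
2. V is the centroid of triangle FTH ⇒ V = (0, -2/3)
line NV meets TH at D = (-5/13, -27/13)
V = N + t·(D−N) with t = 13/12, so NV:VD = 13/12:-1/12

NV:VD = -13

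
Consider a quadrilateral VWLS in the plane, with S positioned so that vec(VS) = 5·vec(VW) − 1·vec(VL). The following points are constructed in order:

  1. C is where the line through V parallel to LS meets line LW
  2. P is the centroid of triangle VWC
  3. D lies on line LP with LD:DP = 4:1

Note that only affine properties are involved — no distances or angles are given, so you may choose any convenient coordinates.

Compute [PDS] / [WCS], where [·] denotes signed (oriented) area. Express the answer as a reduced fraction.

Work in coordinates with V = (0, 0), W = (1, 0), L = (0, 1), S = (5, -1).
1. C is where the line through V parallel to LS meets line LW ⇒ C = (5/3, -2/3)
2. P is the centroid of triangle VWC ⇒ P = (8/9, -2/9)
3. D lies on line LP with LD:DP = 4:1 ⇒ D = (32/45, 1/45)
2·[PDS] = -13/15, 2·[WCS] = 2
[PDS]:[WCS] = -13/15:2 = -13/30

[PDS]:[WCS] = -13/30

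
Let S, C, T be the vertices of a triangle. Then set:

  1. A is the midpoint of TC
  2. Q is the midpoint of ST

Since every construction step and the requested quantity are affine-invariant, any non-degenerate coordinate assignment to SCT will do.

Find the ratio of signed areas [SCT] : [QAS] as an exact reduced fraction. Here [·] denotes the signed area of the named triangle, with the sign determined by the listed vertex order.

[SCT]:[QAS] = -4

Choose coordinates S = (0, 0), C = (1, 0), T = (0, 1).
1. A is the midpoint of TC ⇒ A = (1/2, 1/2)
2. Q is the midpoint of ST ⇒ Q = (0, 1/2)
2·[SCT] = 1, 2·[QAS] = -1/4
[SCT]:[QAS] = 1:-1/4 = -4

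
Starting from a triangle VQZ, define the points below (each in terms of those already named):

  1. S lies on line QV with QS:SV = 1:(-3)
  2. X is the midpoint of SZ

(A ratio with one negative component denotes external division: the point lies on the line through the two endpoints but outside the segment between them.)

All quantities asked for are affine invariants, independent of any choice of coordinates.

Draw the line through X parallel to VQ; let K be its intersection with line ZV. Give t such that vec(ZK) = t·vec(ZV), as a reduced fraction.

t = 1/2

Set V = (0, 0), Q = (1, 0), Z = (0, 1); any affine frame gives the same invariant.
1. S lies on line QV with QS:SV = 1:(-3) ⇒ S = (3/2, 0)
2. X is the midpoint of SZ ⇒ X = (3/4, 1/2)
through X parallel to VQ: direction (1, 0); meets ZV at K = (0, 1/2)
K = Z + t·(V−Z) with t = 1/2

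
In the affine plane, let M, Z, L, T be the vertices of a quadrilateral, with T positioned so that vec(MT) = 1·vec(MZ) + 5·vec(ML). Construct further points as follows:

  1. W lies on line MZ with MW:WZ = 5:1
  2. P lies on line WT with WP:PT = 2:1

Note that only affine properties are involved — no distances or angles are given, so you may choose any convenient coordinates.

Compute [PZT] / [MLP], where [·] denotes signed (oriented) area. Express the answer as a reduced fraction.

Choose coordinates M = (0, 0), Z = (1, 0), L = (0, 1), T = (1, 5).
1. W lies on line MZ with MW:WZ = 5:1 ⇒ W = (5/6, 0)
2. P lies on line WT with WP:PT = 2:1 ⇒ P = (17/18, 10/3)
2·[PZT] = 5/18, 2·[MLP] = -17/18
[PZT]:[MLP] = 5/18:-17/18 = -5/17

[PZT]:[MLP] = -5/17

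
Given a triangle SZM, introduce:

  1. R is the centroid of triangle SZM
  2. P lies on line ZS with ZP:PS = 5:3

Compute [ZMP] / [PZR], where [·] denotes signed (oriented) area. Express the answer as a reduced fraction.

[ZMP]:[PZR] = 3

Choose coordinates S = (0, 0), Z = (1, 0), M = (0, 1).
1. R is the centroid of triangle SZM ⇒ R = (1/3, 1/3)
2. P lies on line ZS with ZP:PS = 5:3 ⇒ P = (3/8, 0)
2·[ZMP] = 5/8, 2·[PZR] = 5/24
[ZMP]:[PZR] = 5/8:5/24 = 3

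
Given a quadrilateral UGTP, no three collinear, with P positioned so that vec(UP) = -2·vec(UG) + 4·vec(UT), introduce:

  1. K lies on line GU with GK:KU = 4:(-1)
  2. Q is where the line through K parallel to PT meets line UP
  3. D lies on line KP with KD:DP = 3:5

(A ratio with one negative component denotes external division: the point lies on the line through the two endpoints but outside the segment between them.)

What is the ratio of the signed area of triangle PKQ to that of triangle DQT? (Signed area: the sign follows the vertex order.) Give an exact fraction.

Work in coordinates with U = (0, 0), G = (1, 0), T = (0, 1), P = (-2, 4).
1. K lies on line GU with GK:KU = 4:(-1) ⇒ K = (-1/3, 0)
2. Q is where the line through K parallel to PT meets line UP ⇒ Q = (1, -2)
3. D lies on line KP with KD:DP = 3:5 ⇒ D = (-23/24, 3/2)
2·[PKQ] = 2, 2·[DQT] = 19/8
[PKQ]:[DQT] = 2:19/8 = 16/19

[PKQ]:[DQT] = 16/19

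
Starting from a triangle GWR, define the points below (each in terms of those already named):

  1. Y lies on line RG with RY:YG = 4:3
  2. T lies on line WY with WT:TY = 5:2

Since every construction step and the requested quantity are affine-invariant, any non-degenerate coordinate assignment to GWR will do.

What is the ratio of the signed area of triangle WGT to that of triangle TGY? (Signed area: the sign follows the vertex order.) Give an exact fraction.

[WGT]:[TGY] = 5/2

Assign G = (0, 0), W = (1, 0), R = (0, 1) — the answer is frame-independent, so this choice is without loss of generality.
1. Y lies on line RG with RY:YG = 4:3 ⇒ Y = (0, 3/7)
2. T lies on line WY with WT:TY = 5:2 ⇒ T = (2/7, 15/49)
2·[WGT] = -15/49, 2·[TGY] = -6/49
[WGT]:[TGY] = -15/49:-6/49 = 5/2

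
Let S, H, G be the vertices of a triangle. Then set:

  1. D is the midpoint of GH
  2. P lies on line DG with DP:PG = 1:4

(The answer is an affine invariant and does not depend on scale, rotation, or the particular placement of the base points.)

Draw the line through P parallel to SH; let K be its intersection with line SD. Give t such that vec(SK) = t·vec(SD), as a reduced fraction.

t = 6/5

Set S = (0, 0), H = (1, 0), G = (0, 1); any affine frame gives the same invariant.
1. D is the midpoint of GH ⇒ D = (1/2, 1/2)
2. P lies on line DG with DP:PG = 1:4 ⇒ P = (2/5, 3/5)
through P parallel to SH: direction (1, 0); meets SD at K = (3/5, 3/5)
K = S + t·(D−S) with t = 6/5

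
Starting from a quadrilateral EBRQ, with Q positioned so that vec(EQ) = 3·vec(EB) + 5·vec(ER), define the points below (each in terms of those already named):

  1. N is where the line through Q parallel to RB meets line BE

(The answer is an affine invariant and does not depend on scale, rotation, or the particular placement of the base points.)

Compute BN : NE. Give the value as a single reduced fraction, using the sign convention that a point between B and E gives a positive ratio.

Choose coordinates E = (0, 0), B = (1, 0), R = (0, 1), Q = (3, 5).
1. N is where the line through Q parallel to RB meets line BE ⇒ N = (8, 0)
N = B + t·(E−B) with t = -7, so BN:NE = t:(1−t) = -7:8

BN:NE = -7/8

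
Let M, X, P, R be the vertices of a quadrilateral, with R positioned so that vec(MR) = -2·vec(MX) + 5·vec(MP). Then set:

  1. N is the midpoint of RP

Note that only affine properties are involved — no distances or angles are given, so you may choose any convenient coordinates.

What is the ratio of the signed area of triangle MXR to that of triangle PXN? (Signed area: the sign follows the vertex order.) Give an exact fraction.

Set M = (0, 0), X = (1, 0), P = (0, 1), R = (-2, 5); any affine frame gives the same invariant.
1. N is the midpoint of RP ⇒ N = (-1, 3)
2·[MXR] = 5, 2·[PXN] = 1
[MXR]:[PXN] = 5:1 = 5

[MXR]:[PXN] = 5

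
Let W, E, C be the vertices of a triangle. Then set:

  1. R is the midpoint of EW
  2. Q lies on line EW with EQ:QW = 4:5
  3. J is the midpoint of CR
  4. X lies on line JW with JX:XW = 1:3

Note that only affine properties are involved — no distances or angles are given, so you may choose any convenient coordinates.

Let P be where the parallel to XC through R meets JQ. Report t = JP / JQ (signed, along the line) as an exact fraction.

Choose coordinates W = (0, 0), E = (1, 0), C = (0, 1).
1. R is the midpoint of EW ⇒ R = (1/2, 0)
2. Q lies on line EW with EQ:QW = 4:5 ⇒ Q = (5/9, 0)
3. J is the midpoint of CR ⇒ J = (1/4, 1/2)
4. X lies on line JW with JX:XW = 1:3 ⇒ X = (3/16, 3/8)
through R parallel to XC: direction (-3/16, 5/8); meets JQ at P = (25/56, 5/28)
P = J + t·(Q−J) with t = 9/14

t = 9/14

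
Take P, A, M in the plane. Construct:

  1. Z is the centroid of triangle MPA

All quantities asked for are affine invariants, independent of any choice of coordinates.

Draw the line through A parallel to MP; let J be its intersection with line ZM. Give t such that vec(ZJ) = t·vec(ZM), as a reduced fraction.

Choose coordinates P = (0, 0), A = (1, 0), M = (0, 1).
1. Z is the centroid of triangle MPA ⇒ Z = (1/3, 1/3)
through A parallel to MP: direction (0, -1); meets ZM at J = (1, -1)
J = Z + t·(M−Z) with t = -2

t = -2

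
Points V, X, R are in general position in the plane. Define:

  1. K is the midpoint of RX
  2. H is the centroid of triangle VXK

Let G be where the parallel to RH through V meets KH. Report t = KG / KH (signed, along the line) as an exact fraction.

Assign V = (0, 0), X = (1, 0), R = (0, 1) — the answer is frame-independent, so this choice is without loss of generality.
1. K is the midpoint of RX ⇒ K = (1/2, 1/2)
2. H is the centroid of triangle VXK ⇒ H = (1/2, 1/6)
through V parallel to RH: direction (1/2, -5/6); meets KH at G = (1/2, -5/6)
G = K + t·(H−K) with t = 4

t = 4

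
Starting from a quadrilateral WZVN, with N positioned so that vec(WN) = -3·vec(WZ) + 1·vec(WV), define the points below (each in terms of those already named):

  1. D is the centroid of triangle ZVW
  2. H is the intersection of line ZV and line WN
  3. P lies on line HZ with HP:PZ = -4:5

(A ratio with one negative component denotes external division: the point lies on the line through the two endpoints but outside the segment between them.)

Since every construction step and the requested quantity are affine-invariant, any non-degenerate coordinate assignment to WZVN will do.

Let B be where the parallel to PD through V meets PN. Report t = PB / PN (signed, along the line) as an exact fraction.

t = -7/44

Work in coordinates with W = (0, 0), Z = (1, 0), V = (0, 1), N = (-3, 1).
1. D is the centroid of triangle ZVW ⇒ D = (1/3, 1/3)
2. H is the intersection of line ZV and line WN ⇒ H = (3/2, -1/2)
3. P lies on line HZ with HP:PZ = -4:5 ⇒ P = (7/2, -5/2)
through V parallel to PD: direction (-19/6, 17/6); meets PN at B = (399/88, -269/88)
B = P + t·(N−P) with t = -7/44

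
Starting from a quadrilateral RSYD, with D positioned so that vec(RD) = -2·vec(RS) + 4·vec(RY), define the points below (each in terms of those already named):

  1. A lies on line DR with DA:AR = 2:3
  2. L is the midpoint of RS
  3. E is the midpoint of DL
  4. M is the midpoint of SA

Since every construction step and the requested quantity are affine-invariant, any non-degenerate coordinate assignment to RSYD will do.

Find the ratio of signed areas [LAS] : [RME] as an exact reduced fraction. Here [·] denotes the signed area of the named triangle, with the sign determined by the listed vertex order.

[LAS]:[RME] = -12/7

Choose coordinates R = (0, 0), S = (1, 0), Y = (0, 1), D = (-2, 4).
1. A lies on line DR with DA:AR = 2:3 ⇒ A = (-6/5, 12/5)
2. L is the midpoint of RS ⇒ L = (1/2, 0)
3. E is the midpoint of DL ⇒ E = (-3/4, 2)
4. M is the midpoint of SA ⇒ M = (-1/10, 6/5)
2·[LAS] = -6/5, 2·[RME] = 7/10
[LAS]:[RME] = -6/5:7/10 = -12/7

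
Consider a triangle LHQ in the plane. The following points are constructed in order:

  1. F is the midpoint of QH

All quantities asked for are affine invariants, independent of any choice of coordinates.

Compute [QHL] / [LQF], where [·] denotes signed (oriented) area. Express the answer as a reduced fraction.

[QHL]:[LQF] = 2

Set L = (0, 0), H = (1, 0), Q = (0, 1); any affine frame gives the same invariant.
1. F is the midpoint of QH ⇒ F = (1/2, 1/2)
2·[QHL] = -1, 2·[LQF] = -1/2
[QHL]:[LQF] = -1:-1/2 = 2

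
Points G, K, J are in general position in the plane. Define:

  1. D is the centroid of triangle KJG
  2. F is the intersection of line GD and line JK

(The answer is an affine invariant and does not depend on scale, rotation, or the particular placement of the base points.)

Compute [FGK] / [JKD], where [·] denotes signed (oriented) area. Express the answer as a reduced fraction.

[FGK]:[JKD] = -3/2

Assign G = (0, 0), K = (1, 0), J = (0, 1) — the answer is frame-independent, so this choice is without loss of generality.
1. D is the centroid of triangle KJG ⇒ D = (1/3, 1/3)
2. F is the intersection of line GD and line JK ⇒ F = (1/2, 1/2)
2·[FGK] = 1/2, 2·[JKD] = -1/3
[FGK]:[JKD] = 1/2:-1/3 = -3/2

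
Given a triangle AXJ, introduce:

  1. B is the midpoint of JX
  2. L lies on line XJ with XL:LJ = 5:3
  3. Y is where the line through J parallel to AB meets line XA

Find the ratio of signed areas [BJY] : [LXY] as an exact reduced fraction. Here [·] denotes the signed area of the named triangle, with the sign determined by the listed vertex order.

Assign A = (0, 0), X = (1, 0), J = (0, 1) — the answer is frame-independent, so this choice is without loss of generality.
1. B is the midpoint of JX ⇒ B = (1/2, 1/2)
2. L lies on line XJ with XL:LJ = 5:3 ⇒ L = (3/8, 5/8)
3. Y is where the line through J parallel to AB meets line XA ⇒ Y = (-1, 0)
2·[BJY] = 1, 2·[LXY] = -5/4
[BJY]:[LXY] = 1:-5/4 = -4/5

[BJY]:[LXY] = -4/5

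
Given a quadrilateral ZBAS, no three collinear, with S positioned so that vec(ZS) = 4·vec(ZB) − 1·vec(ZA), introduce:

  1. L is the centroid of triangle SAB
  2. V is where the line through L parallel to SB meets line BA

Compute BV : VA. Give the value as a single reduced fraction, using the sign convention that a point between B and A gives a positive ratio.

Choose coordinates Z = (0, 0), B = (1, 0), A = (0, 1), S = (4, -1).
1. L is the centroid of triangle SAB ⇒ L = (5/3, 0)
2. V is where the line through L parallel to SB meets line BA ⇒ V = (2/3, 1/3)
V = B + t·(A−B) with t = 1/3, so BV:VA = t:(1−t) = 1/3:2/3

BV:VA = 1/2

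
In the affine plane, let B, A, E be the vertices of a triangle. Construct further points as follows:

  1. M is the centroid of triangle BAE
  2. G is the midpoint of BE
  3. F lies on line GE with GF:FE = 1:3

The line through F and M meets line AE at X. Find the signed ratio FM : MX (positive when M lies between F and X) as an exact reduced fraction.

FM:MX = 1/8

Set B = (0, 0), A = (1, 0), E = (0, 1); any affine frame gives the same invariant.
1. M is the centroid of triangle BAE ⇒ M = (1/3, 1/3)
2. G is the midpoint of BE ⇒ G = (0, 1/2)
3. F lies on line GE with GF:FE = 1:3 ⇒ F = (0, 5/8)
line FM meets AE at X = (3, -2)
M = F + t·(X−F) with t = 1/9, so FM:MX = 1/9:8/9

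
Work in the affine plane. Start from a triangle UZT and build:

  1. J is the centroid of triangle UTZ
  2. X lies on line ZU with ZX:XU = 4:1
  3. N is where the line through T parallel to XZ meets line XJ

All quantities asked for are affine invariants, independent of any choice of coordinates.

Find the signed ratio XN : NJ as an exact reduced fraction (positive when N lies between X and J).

Work in coordinates with U = (0, 0), Z = (1, 0), T = (0, 1).
1. J is the centroid of triangle UTZ ⇒ J = (1/3, 1/3)
2. X lies on line ZU with ZX:XU = 4:1 ⇒ X = (1/5, 0)
3. N is where the line through T parallel to XZ meets line XJ ⇒ N = (3/5, 1)
N = X + t·(J−X) with t = 3, so XN:NJ = t:(1−t) = 3:-2

XN:NJ = -3/2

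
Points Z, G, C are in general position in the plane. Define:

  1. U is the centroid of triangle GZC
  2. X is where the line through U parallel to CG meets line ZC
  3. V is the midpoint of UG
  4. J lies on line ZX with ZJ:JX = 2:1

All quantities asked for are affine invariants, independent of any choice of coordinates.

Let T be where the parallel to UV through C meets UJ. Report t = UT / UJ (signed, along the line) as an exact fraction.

Set Z = (0, 0), G = (1, 0), C = (0, 1); any affine frame gives the same invariant.
1. U is the centroid of triangle GZC ⇒ U = (1/3, 1/3)
2. X is where the line through U parallel to CG meets line ZC ⇒ X = (0, 2/3)
3. V is the midpoint of UG ⇒ V = (2/3, 1/6)
4. J lies on line ZX with ZJ:JX = 2:1 ⇒ J = (0, 4/9)
through C parallel to UV: direction (1/3, -1/6); meets UJ at T = (10/3, -2/3)
T = U + t·(J−U) with t = -9

t = -9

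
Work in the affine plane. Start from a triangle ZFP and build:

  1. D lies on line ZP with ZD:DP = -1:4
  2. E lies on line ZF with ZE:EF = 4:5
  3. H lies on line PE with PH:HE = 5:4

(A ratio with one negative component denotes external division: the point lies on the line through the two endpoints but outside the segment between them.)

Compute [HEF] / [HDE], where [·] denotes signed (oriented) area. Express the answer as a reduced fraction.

Choose coordinates Z = (0, 0), F = (1, 0), P = (0, 1).
1. D lies on line ZP with ZD:DP = -1:4 ⇒ D = (0, -1/3)
2. E lies on line ZF with ZE:EF = 4:5 ⇒ E = (4/9, 0)
3. H lies on line PE with PH:HE = 5:4 ⇒ H = (20/81, 4/9)
2·[HEF] = 20/81, 2·[HDE] = 64/243
[HEF]:[HDE] = 20/81:64/243 = 15/16

[HEF]:[HDE] = 15/16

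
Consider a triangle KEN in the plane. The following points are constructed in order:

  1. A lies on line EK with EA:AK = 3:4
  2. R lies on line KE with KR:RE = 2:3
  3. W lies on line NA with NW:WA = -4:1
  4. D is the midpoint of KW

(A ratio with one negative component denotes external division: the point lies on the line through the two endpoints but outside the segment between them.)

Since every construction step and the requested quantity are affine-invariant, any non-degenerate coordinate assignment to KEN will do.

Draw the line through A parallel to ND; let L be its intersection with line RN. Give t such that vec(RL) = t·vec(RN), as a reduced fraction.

t = -7/3

Choose coordinates K = (0, 0), E = (1, 0), N = (0, 1).
1. A lies on line EK with EA:AK = 3:4 ⇒ A = (4/7, 0)
2. R lies on line KE with KR:RE = 2:3 ⇒ R = (2/5, 0)
3. W lies on line NA with NW:WA = -4:1 ⇒ W = (16/21, -1/3)
4. D is the midpoint of KW ⇒ D = (8/21, -1/6)
through A parallel to ND: direction (8/21, -7/6); meets RN at L = (4/3, -7/3)
L = R + t·(N−R) with t = -7/3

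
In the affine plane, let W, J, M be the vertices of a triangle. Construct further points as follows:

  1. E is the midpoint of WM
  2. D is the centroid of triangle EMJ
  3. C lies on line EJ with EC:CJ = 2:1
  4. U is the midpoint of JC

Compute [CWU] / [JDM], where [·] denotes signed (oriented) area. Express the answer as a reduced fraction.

Assign W = (0, 0), J = (1, 0), M = (0, 1) — the answer is frame-independent, so this choice is without loss of generality.
1. E is the midpoint of WM ⇒ E = (0, 1/2)
2. D is the centroid of triangle EMJ ⇒ D = (1/3, 1/2)
3. C lies on line EJ with EC:CJ = 2:1 ⇒ C = (2/3, 1/6)
4. U is the midpoint of JC ⇒ U = (5/6, 1/12)
2·[CWU] = 1/12, 2·[JDM] = -1/6
[CWU]:[JDM] = 1/12:-1/6 = -1/2

[CWU]:[JDM] = -1/2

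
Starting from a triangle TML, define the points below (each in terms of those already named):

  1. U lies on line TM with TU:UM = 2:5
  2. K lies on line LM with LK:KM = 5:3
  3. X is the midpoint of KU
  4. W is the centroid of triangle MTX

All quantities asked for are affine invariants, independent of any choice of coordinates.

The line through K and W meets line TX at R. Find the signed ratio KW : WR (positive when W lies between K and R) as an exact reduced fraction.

Assign T = (0, 0), M = (1, 0), L = (0, 1) — the answer is frame-independent, so this choice is without loss of generality.
1. U lies on line TM with TU:UM = 2:5 ⇒ U = (2/7, 0)
2. K lies on line LM with LK:KM = 5:3 ⇒ K = (5/8, 3/8)
3. X is the midpoint of KU ⇒ X = (51/112, 3/16)
4. W is the centroid of triangle MTX ⇒ W = (163/336, 1/16)
line KW meets TX at R = (51/91, 3/13)
W = K + t·(R−K) with t = 13/6, so KW:WR = 13/6:-7/6

KW:WR = -13/7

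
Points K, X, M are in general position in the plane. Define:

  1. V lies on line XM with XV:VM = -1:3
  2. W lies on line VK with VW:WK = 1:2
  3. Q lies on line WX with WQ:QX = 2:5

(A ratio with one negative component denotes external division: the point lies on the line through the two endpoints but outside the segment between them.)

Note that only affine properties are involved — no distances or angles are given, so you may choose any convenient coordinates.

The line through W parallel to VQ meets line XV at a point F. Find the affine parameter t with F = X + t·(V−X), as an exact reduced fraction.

Set K = (0, 0), X = (1, 0), M = (0, 1); any affine frame gives the same invariant.
1. V lies on line XM with XV:VM = -1:3 ⇒ V = (3/2, -1/2)
2. W lies on line VK with VW:WK = 1:2 ⇒ W = (1, -1/3)
3. Q lies on line WX with WQ:QX = 2:5 ⇒ Q = (1, -5/21)
through W parallel to VQ: direction (-1/2, 11/42); meets XV at F = (17/10, -7/10)
F = X + t·(V−X) with t = 7/5

t = 7/5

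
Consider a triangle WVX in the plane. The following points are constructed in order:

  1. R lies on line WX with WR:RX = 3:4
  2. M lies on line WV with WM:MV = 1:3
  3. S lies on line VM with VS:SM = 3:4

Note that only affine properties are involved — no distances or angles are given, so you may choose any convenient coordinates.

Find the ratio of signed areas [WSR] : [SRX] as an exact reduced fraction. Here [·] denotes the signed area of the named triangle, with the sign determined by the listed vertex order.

[WSR]:[SRX] = -3/4

Set W = (0, 0), V = (1, 0), X = (0, 1); any affine frame gives the same invariant.
1. R lies on line WX with WR:RX = 3:4 ⇒ R = (0, 3/7)
2. M lies on line WV with WM:MV = 1:3 ⇒ M = (1/4, 0)
3. S lies on line VM with VS:SM = 3:4 ⇒ S = (19/28, 0)
2·[WSR] = 57/196, 2·[SRX] = -19/49
[WSR]:[SRX] = 57/196:-19/49 = -3/4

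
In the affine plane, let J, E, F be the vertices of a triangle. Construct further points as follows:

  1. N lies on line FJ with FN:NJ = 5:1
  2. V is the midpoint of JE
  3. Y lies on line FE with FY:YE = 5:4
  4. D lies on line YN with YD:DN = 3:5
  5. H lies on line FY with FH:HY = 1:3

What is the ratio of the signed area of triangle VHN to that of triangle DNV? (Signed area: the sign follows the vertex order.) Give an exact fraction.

Choose coordinates J = (0, 0), E = (1, 0), F = (0, 1).
1. N lies on line FJ with FN:NJ = 5:1 ⇒ N = (0, 1/6)
2. V is the midpoint of JE ⇒ V = (1/2, 0)
3. Y lies on line FE with FY:YE = 5:4 ⇒ Y = (5/9, 4/9)
4. D lies on line YN with YD:DN = 3:5 ⇒ D = (25/72, 49/144)
5. H lies on line FY with FH:HY = 1:3 ⇒ H = (5/36, 31/36)
2·[VHN] = 10/27, 2·[DNV] = 125/864
[VHN]:[DNV] = 10/27:125/864 = 64/25

[VHN]:[DNV] = 64/25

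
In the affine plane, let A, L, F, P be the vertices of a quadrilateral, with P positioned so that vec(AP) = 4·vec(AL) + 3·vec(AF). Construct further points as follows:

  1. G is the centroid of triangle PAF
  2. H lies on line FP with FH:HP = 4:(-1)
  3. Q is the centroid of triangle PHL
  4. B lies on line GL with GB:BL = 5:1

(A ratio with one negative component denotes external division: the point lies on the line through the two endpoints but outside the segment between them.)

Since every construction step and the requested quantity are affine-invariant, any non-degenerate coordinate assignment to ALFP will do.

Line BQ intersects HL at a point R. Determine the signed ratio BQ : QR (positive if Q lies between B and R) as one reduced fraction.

Choose coordinates A = (0, 0), L = (1, 0), F = (0, 1), P = (4, 3).
1. G is the centroid of triangle PAF ⇒ G = (4/3, 4/3)
2. H lies on line FP with FH:HP = 4:(-1) ⇒ H = (16/3, 11/3)
3. Q is the centroid of triangle PHL ⇒ Q = (31/9, 20/9)
4. B lies on line GL with GB:BL = 5:1 ⇒ B = (19/18, 2/9)
line BQ meets HL at R = (929/45, 748/45)
Q = B + t·(R−B) with t = 5/41, so BQ:QR = 5/41:36/41

BQ:QR = 5/36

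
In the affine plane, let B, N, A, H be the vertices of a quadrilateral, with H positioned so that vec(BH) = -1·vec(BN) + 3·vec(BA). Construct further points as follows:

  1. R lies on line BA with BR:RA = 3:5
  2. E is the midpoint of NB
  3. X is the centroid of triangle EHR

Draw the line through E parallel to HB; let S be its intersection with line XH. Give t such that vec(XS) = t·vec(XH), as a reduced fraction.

t = -7/5

Set B = (0, 0), N = (1, 0), A = (0, 1), H = (-1, 3); any affine frame gives the same invariant.
1. R lies on line BA with BR:RA = 3:5 ⇒ R = (0, 3/8)
2. E is the midpoint of NB ⇒ E = (1/2, 0)
3. X is the centroid of triangle EHR ⇒ X = (-1/6, 9/8)
through E parallel to HB: direction (1, -3); meets XH at S = (1, -3/2)
S = X + t·(H−X) with t = -7/5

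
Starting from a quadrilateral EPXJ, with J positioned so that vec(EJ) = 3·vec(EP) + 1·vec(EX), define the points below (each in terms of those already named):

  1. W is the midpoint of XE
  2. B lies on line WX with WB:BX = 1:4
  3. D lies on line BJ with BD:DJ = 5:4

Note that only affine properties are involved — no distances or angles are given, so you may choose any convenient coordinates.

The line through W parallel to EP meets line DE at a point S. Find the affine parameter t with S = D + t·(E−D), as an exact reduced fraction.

Work in coordinates with E = (0, 0), P = (1, 0), X = (0, 1), J = (3, 1).
1. W is the midpoint of XE ⇒ W = (0, 1/2)
2. B lies on line WX with WB:BX = 1:4 ⇒ B = (0, 3/5)
3. D lies on line BJ with BD:DJ = 5:4 ⇒ D = (5/3, 37/45)
through W parallel to EP: direction (1, 0); meets DE at S = (75/74, 1/2)
S = D + t·(E−D) with t = 29/74

t = 29/74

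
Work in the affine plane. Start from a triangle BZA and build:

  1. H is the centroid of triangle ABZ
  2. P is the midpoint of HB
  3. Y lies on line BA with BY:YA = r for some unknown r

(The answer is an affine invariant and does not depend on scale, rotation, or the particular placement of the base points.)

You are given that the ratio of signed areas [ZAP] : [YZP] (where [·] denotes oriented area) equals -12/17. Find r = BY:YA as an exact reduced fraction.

Assign B = (0, 0), Z = (1, 0), A = (0, 1) — the answer is frame-independent, so this choice is without loss of generality.
1. H is the centroid of triangle ABZ ⇒ H = (1/3, 1/3)
2. P is the midpoint of HB ⇒ P = (1/6, 1/6)
3. With BY:YA = r, write λ = r/(r+1) so Y = B + λ·(A−B); Y is affine-linear in λ
Every point depending on Y is an affine combination of Y and λ-independent points, so each such coordinate is linear in λ; the λ² term in each signed area is a multiple of (A−B)×(A−B) = 0, so 2·[ZAP] and 2·[YZP] are each linear in λ. Evaluating at λ=0 and λ=1:
  2·[ZAP] = 2/3,   2·[YZP] = -5/6·λ + 1/6
So [ZAP]:[YZP] = (2/3) / (-5/6·λ + 1/6). Setting this equal to -12/17:
  2/3 = -12/17·(-5/6·λ + 1/6)  ⇒  λ = 4/3
Then r = λ/(1−λ) = (4/3)/(-1/3) = -4. Check: with r = -4, Y = (0, 4/3) and [ZAP]:[YZP] = -12/17 as required.

r = -4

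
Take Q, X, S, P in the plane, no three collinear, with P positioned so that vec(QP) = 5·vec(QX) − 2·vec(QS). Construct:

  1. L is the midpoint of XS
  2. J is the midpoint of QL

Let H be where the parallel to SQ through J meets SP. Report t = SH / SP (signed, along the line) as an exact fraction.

Choose coordinates Q = (0, 0), X = (1, 0), S = (0, 1), P = (5, -2).
1. L is the midpoint of XS ⇒ L = (1/2, 1/2)
2. J is the midpoint of QL ⇒ J = (1/4, 1/4)
through J parallel to SQ: direction (0, -1); meets SP at H = (1/4, 17/20)
H = S + t·(P−S) with t = 1/20

t = 1/20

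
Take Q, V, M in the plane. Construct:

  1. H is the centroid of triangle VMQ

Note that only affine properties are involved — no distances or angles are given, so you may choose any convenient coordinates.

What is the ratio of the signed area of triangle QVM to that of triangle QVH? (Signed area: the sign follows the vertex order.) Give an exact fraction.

[QVM]:[QVH] = 3

Assign Q = (0, 0), V = (1, 0), M = (0, 1) — the answer is frame-independent, so this choice is without loss of generality.
1. H is the centroid of triangle VMQ ⇒ H = (1/3, 1/3)
2·[QVM] = 1, 2·[QVH] = 1/3
[QVM]:[QVH] = 1:1/3 = 3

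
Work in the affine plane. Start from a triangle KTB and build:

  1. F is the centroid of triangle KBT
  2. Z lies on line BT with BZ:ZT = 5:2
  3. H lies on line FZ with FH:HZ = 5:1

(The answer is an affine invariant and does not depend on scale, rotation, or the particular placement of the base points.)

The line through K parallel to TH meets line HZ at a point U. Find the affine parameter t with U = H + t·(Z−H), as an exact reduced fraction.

Work in coordinates with K = (0, 0), T = (1, 0), B = (0, 1).
1. F is the centroid of triangle KBT ⇒ F = (1/3, 1/3)
2. Z lies on line BT with BZ:ZT = 5:2 ⇒ Z = (5/7, 2/7)
3. H lies on line FZ with FH:HZ = 5:1 ⇒ H = (41/63, 37/126)
through K parallel to TH: direction (-22/63, 37/126); meets HZ at U = (-11/21, 37/84)
U = H + t·(Z−H) with t = -37/2

t = -37/2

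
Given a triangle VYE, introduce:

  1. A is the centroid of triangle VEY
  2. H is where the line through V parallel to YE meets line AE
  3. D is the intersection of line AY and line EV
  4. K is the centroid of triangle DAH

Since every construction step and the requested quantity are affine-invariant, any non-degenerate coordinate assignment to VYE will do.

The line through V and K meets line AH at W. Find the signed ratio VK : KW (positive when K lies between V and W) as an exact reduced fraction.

VK:KW = 5

Set V = (0, 0), Y = (1, 0), E = (0, 1); any affine frame gives the same invariant.
1. A is the centroid of triangle VEY ⇒ A = (1/3, 1/3)
2. H is where the line through V parallel to YE meets line AE ⇒ H = (1, -1)
3. D is the intersection of line AY and line EV ⇒ D = (0, 1/2)
4. K is the centroid of triangle DAH ⇒ K = (4/9, -1/18)
line VK meets AH at W = (8/15, -1/15)
K = V + t·(W−V) with t = 5/6, so VK:KW = 5/6:1/6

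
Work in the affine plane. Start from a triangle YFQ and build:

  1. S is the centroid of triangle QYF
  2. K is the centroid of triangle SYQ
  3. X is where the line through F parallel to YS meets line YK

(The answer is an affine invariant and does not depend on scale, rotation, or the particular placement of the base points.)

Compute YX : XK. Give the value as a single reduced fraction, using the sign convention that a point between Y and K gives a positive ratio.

Set Y = (0, 0), F = (1, 0), Q = (0, 1); any affine frame gives the same invariant.
1. S is the centroid of triangle QYF ⇒ S = (1/3, 1/3)
2. K is the centroid of triangle SYQ ⇒ K = (1/9, 4/9)
3. X is where the line through F parallel to YS meets line YK ⇒ X = (-1/3, -4/3)
X = Y + t·(K−Y) with t = -3, so YX:XK = t:(1−t) = -3:4

YX:XK = -3/4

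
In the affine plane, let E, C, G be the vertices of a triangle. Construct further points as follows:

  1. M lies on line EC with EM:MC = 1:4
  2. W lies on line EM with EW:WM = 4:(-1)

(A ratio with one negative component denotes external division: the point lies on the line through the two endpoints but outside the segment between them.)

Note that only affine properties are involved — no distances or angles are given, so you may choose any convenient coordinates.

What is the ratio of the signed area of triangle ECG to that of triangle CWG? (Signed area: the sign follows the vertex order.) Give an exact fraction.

Assign E = (0, 0), C = (1, 0), G = (0, 1) — the answer is frame-independent, so this choice is without loss of generality.
1. M lies on line EC with EM:MC = 1:4 ⇒ M = (1/5, 0)
2. W lies on line EM with EW:WM = 4:(-1) ⇒ W = (4/15, 0)
2·[ECG] = 1, 2·[CWG] = -11/15
[ECG]:[CWG] = 1:-11/15 = -15/11

[ECG]:[CWG] = -15/11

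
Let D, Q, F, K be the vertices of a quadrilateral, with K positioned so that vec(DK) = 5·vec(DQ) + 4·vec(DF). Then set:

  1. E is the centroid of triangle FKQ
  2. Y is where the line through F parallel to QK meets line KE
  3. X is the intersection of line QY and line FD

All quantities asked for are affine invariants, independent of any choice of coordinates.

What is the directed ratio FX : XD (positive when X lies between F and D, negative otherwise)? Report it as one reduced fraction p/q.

Assign D = (0, 0), Q = (1, 0), F = (0, 1), K = (5, 4) — the answer is frame-independent, so this choice is without loss of generality.
1. E is the centroid of triangle FKQ ⇒ E = (2, 5/3)
2. Y is where the line through F parallel to QK meets line KE ⇒ Y = (-4, -3)
3. X is the intersection of line QY and line FD ⇒ X = (0, -3/5)
X = F + t·(D−F) with t = 8/5, so FX:XD = t:(1−t) = 8/5:-3/5

FX:XD = -8/3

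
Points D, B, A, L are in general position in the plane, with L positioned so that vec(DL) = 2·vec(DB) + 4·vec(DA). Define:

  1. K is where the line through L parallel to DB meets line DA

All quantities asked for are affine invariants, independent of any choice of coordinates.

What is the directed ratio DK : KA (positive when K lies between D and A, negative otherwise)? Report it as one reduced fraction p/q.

DK:KA = -4/3

Work in coordinates with D = (0, 0), B = (1, 0), A = (0, 1), L = (2, 4).
1. K is where the line through L parallel to DB meets line DA ⇒ K = (0, 4)
K = D + t·(A−D) with t = 4, so DK:KA = t:(1−t) = 4:-3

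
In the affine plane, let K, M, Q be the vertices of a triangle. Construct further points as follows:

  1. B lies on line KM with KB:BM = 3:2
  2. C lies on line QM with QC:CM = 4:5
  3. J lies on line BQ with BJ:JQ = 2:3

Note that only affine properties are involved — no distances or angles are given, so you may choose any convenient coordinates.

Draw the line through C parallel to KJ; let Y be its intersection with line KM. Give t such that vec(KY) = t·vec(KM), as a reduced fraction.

t = -1/18

Set K = (0, 0), M = (1, 0), Q = (0, 1); any affine frame gives the same invariant.
1. B lies on line KM with KB:BM = 3:2 ⇒ B = (3/5, 0)
2. C lies on line QM with QC:CM = 4:5 ⇒ C = (4/9, 5/9)
3. J lies on line BQ with BJ:JQ = 2:3 ⇒ J = (9/25, 2/5)
through C parallel to KJ: direction (9/25, 2/5); meets KM at Y = (-1/18, 0)
Y = K + t·(M−K) with t = -1/18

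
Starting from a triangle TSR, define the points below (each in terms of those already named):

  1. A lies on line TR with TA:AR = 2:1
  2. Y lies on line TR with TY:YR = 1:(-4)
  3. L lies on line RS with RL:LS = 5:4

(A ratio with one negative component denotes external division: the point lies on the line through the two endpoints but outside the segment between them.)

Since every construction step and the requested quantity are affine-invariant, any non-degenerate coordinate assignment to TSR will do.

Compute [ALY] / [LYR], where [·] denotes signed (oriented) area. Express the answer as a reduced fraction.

Assign T = (0, 0), S = (1, 0), R = (0, 1) — the answer is frame-independent, so this choice is without loss of generality.
1. A lies on line TR with TA:AR = 2:1 ⇒ A = (0, 2/3)
2. Y lies on line TR with TY:YR = 1:(-4) ⇒ Y = (0, -1/3)
3. L lies on line RS with RL:LS = 5:4 ⇒ L = (5/9, 4/9)
2·[ALY] = -5/9, 2·[LYR] = -20/27
[ALY]:[LYR] = -5/9:-20/27 = 3/4

[ALY]:[LYR] = 3/4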